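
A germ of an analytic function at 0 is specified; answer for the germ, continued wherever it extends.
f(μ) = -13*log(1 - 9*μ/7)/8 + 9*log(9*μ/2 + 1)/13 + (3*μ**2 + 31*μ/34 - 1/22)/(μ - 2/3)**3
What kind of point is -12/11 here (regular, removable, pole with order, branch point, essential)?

The point is a regular point.

Denominator factors: μ - 2/3 = -58/33 at μ = -12/11 — none vanishes.
Branch term log(1 - μ/(-2/9)): argument at -12/11 is -43/11, nonzero, so -12/11 is not its branch point (a point on a principal cut is still regular for the continued germ).
Branch term log(1 - μ/(7/9)): argument at -12/11 is 185/77, nonzero, so -12/11 is not its branch point (a point on a principal cut is still regular for the continued germ).
So the germ continues analytically to -12/11.


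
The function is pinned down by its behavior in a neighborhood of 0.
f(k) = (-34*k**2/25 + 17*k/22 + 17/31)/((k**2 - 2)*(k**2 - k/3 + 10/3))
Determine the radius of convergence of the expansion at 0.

Denominator factor (k**2 - k/3 + 10/3): discriminant -119/9, complex-conjugate roots (1/6) + ((1/6)*sqrt(119))*i and (1/6) - ((1/6)*sqrt(119))*i; poles of order 1, moduli (1/3)*sqrt(30) and (1/3)*sqrt(30).
Denominator factor (k**2 - 2): discriminant 8, real irrational roots sqrt(2) and -sqrt(2); poles of order 1, moduli sqrt(2) and sqrt(2).
The radius of convergence is the smallest modulus among the singular points: sqrt(2).

The radius of convergence is sqrt(2).


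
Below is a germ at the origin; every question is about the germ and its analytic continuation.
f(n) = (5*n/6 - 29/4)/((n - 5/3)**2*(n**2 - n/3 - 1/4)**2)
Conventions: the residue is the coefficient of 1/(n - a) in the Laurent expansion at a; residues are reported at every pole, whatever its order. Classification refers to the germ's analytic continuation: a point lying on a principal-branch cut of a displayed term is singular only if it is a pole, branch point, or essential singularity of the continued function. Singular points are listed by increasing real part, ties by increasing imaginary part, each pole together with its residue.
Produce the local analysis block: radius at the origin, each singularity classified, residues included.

Radius of convergence at 0: -1/6 + (1/6)*sqrt(10).
At 1/6 - (1/6)*sqrt(10): a pole of order 2; residue -858708/357911 - (6190506/8947775)*sqrt(10).
At 1/6 + (1/6)*sqrt(10): a pole of order 2; residue -858708/357911 + (6190506/8947775)*sqrt(10).
At 5/3: a pole of order 2; residue 1717416/357911.

Denominator factor (n**2 - n/3 - 1/4)^2: discriminant 10/9, real irrational roots 1/6 + (1/6)*sqrt(10) and 1/6 - (1/6)*sqrt(10); poles of order 2, moduli 1/6 + (1/6)*sqrt(10) and -1/6 + (1/6)*sqrt(10).
Denominator factor (n - 5/3)^2: pole of order 2 at 5/3, modulus 5/3.
The radius of convergence is the smallest modulus among the singular points: -1/6 + (1/6)*sqrt(10).
The factor n**2 - n/3 - 1/4 splits as (n - a)(n - a') with a = 1/6 - (1/6)*sqrt(10), a' = 1/6 + (1/6)*sqrt(10). At the order-2 pole a set g(n) = (n - a)^2*f(n) = [(5*n/6 - 29/4)/(n - 5/3)**2] / (n - a')^2.
Order-2 pole: residue = g'(a); g'(1/6 - (1/6)*sqrt(10)) = -858708/357911 - (6190506/8947775)*sqrt(10), so the residue is -858708/357911 - (6190506/8947775)*sqrt(10).
The factor n**2 - n/3 - 1/4 splits as (n - a)(n - a') with a = 1/6 + (1/6)*sqrt(10), a' = 1/6 - (1/6)*sqrt(10). At the order-2 pole a set g(n) = (n - a)^2*f(n) = [(5*n/6 - 29/4)/(n - 5/3)**2] / (n - a')^2.
Order-2 pole: residue = g'(a); g'(1/6 + (1/6)*sqrt(10)) = -858708/357911 + (6190506/8947775)*sqrt(10), so the residue is -858708/357911 + (6190506/8947775)*sqrt(10).
At the order-2 pole 5/3 set g(n) = (n - (5/3))^2*f(n) = (5*n/6 - 29/4)/(n**2 - n/3 - 1/4)**2.
Order-2 pole: residue = g'(a); g'(5/3) = 1717416/357911, so the residue is 1717416/357911.
List the singular points by increasing real part (a conjugate pair: the negative imaginary part first).


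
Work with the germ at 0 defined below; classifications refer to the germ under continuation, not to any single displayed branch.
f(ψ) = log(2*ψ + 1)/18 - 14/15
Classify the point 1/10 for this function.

There is no denominator, hence no pole anywhere.
Branch term log(1 - ψ/(-1/2)): argument at 1/10 is 6/5, nonzero, so 1/10 is not its branch point (a point on a principal cut is still regular for the continued germ).
So the germ continues analytically to 1/10.

The point is a regular point.


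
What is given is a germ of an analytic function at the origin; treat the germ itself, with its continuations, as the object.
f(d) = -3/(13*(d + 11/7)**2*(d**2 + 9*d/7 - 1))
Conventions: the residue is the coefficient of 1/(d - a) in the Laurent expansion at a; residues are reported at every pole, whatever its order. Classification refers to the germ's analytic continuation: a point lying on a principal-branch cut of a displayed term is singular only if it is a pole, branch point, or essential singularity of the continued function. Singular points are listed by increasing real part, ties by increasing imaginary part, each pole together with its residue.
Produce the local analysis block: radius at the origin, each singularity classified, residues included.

Denominator factor (d**2 + 9*d/7 - 1): discriminant 277/49, real irrational roots -9/14 + (1/14)*sqrt(277) and -9/14 - (1/14)*sqrt(277); poles of order 1, moduli -9/14 + (1/14)*sqrt(277) and 9/14 + (1/14)*sqrt(277).
Denominator factor (d + 11/7)^2: pole of order 2 at -11/7, modulus 11/7.
The radius of convergence is the smallest modulus among the singular points: -9/14 + (1/14)*sqrt(277).
The factor d**2 + 9*d/7 - 1 splits as (d - a)(d - a') with a = -9/14 - (1/14)*sqrt(277), a' = -9/14 + (1/14)*sqrt(277). At the order-1 pole a set g(d) = (d - a)*f(d) = [-3/(13*(d + 11/7)**2)] / (d - a').
Simple pole: residue = g(a) at a = -9/14 - (1/14)*sqrt(277), which is 343/486 + (76489/1750086)*sqrt(277).
At the order-2 pole -11/7 set g(d) = (d - (-11/7))^2*f(d) = -3/(13*(d**2 + 9*d/7 - 1)).
Order-2 pole: residue = g'(a); g'(-11/7) = -343/243, so the residue is -343/243.
The factor d**2 + 9*d/7 - 1 splits as (d - a)(d - a') with a = -9/14 + (1/14)*sqrt(277), a' = -9/14 - (1/14)*sqrt(277). At the order-1 pole a set g(d) = (d - a)*f(d) = [-3/(13*(d + 11/7)**2)] / (d - a').
Simple pole: residue = g(a) at a = -9/14 + (1/14)*sqrt(277), which is 343/486 - (76489/1750086)*sqrt(277).
List the singular points by increasing real part (a conjugate pair: the negative imaginary part first).

Radius of convergence at 0: -9/14 + (1/14)*sqrt(277).
At -9/14 - (1/14)*sqrt(277): a pole of order 1; residue 343/486 + (76489/1750086)*sqrt(277).
At -11/7: a pole of order 2; residue -343/243.
At -9/14 + (1/14)*sqrt(277): a pole of order 1; residue 343/486 - (76489/1750086)*sqrt(277).


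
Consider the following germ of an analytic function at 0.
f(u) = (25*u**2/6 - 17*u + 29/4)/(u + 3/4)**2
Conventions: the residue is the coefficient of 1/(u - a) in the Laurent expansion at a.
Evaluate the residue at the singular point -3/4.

The residue is -93/4.

At the order-2 pole -3/4 set g(u) = (u - (-3/4))^2*f(u) = 25*u**2/6 - 17*u + 29/4.
Order-2 pole: residue = g'(a); g'(-3/4) = -93/4, so the residue is -93/4.


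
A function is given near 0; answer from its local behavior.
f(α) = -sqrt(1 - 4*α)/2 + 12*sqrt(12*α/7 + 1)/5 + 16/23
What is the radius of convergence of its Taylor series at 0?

The radius of convergence is 1/4.

Branch term (-1/2)*sqrt(1 - α/(1/4)): its argument vanishes at α = 1/4, a square-root branch point, modulus 1/4.
Branch term (12/5)*sqrt(1 - α/(-7/12)): its argument vanishes at α = -7/12, a square-root branch point, modulus 7/12.
The radius of convergence is the smallest modulus among the singular points: 1/4.


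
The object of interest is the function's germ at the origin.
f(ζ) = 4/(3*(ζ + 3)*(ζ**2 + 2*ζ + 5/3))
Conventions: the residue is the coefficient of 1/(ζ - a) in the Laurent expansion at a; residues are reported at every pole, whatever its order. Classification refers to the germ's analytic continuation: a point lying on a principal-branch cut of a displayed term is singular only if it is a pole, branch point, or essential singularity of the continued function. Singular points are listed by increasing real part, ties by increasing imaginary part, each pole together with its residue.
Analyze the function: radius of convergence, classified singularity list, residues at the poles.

Radius of convergence at 0: (1/3)*sqrt(15).
At -3: a pole of order 1; residue 2/7.
At (-1) - ((1/3)*sqrt(6))*i: a pole of order 1; residue (-1/7) + ((1/7)*sqrt(6))*i.
At (-1) + ((1/3)*sqrt(6))*i: a pole of order 1; residue (-1/7) - ((1/7)*sqrt(6))*i.

Denominator factor (ζ**2 + 2*ζ + 5/3): discriminant -8/3, complex-conjugate roots (-1) + ((1/3)*sqrt(6))*i and (-1) - ((1/3)*sqrt(6))*i; poles of order 1, moduli (1/3)*sqrt(15) and (1/3)*sqrt(15).
Denominator factor (ζ + 3): pole of order 1 at -3, modulus 3.
The radius of convergence is the smallest modulus among the singular points: (1/3)*sqrt(15).
At the order-1 pole -3 set g(ζ) = (ζ - (-3))*f(ζ) = 4/(3*(ζ**2 + 2*ζ + 5/3)).
Simple pole: residue = g(a) at a = -3, which is 2/7.
The factor ζ**2 + 2*ζ + 5/3 splits as (ζ - a)(ζ - a') with a = (-1) - ((1/3)*sqrt(6))*i, a' = (-1) + ((1/3)*sqrt(6))*i. At the order-1 pole a set g(ζ) = (ζ - a)*f(ζ) = [4/(3*(ζ + 3))] / (ζ - a').
Simple pole: residue = g(a) at a = (-1) - ((1/3)*sqrt(6))*i, which is (-1/7) + ((1/7)*sqrt(6))*i.
The factor ζ**2 + 2*ζ + 5/3 splits as (ζ - a)(ζ - a') with a = (-1) + ((1/3)*sqrt(6))*i, a' = (-1) - ((1/3)*sqrt(6))*i. At the order-1 pole a set g(ζ) = (ζ - a)*f(ζ) = [4/(3*(ζ + 3))] / (ζ - a').
Simple pole: residue = g(a) at a = (-1) + ((1/3)*sqrt(6))*i, which is (-1/7) - ((1/7)*sqrt(6))*i.
List the singular points by increasing real part (a conjugate pair: the negative imaginary part first).


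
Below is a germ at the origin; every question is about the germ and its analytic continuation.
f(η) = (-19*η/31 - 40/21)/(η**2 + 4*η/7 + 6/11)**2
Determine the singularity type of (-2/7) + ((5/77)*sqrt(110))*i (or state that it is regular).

The point is a pole of order 2.

The denominator factor η**2 + 4*η/7 + 6/11 vanishes at (-2/7) + ((5/77)*sqrt(110))*i and appears to the power 2; the numerator there equals (-1126/651) - ((95/2387)*sqrt(110))*i, nonzero, and no other factor vanishes.
Hence a pole whose order is the multiplicity, 2.


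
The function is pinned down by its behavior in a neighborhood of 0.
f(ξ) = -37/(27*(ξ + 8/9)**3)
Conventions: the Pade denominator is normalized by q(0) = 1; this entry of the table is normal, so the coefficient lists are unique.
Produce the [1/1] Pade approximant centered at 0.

Taylor coefficients needed (expand at 0): a_0 = -999/512, a_1 = 26973/4096, a_2 = -242757/16384.
Write the denominator as Q(ξ) = 1 + q1*ξ. Requiring Q*f - P = O(ξ^3) with deg P <= 1 kills the coefficients of ξ^2..ξ^2 in Q*f:
  ξ^2: a_2 + q1*a_1 = 0, i.e. -242757/16384 + (26973/4096)*q1 = 0.
Solving this linear system: q1 = 9/4.
The numerator is Q*f truncated at degree 1: P0 = a_0 = -999/512; P1 = a_1 + q1*a_0 = 8991/4096.

The Pade approximant has numerator coefficients [-999/512, 8991/4096]; denominator coefficients [1, 9/4].


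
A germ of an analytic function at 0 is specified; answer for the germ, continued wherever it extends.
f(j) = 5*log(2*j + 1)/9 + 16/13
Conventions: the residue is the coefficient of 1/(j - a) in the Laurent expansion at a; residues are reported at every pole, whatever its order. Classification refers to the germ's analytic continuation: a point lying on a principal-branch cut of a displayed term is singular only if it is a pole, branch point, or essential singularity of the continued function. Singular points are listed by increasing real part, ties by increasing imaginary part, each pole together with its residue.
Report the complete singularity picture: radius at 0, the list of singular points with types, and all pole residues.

Radius of convergence at 0: 1/2.
At -1/2: a logarithmic branch point.

Branch term (5/9)*log(1 - j/(-1/2)): its argument vanishes at j = -1/2, a logarithmic branch point, modulus 1/2.
The radius of convergence is the smallest modulus among the singular points: 1/2.


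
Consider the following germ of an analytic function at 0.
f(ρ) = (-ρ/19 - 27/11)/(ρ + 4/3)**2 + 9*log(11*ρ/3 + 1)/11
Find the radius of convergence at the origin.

The radius of convergence is 3/11.

Denominator factor (ρ + 4/3)^2: pole of order 2 at -4/3, modulus 4/3.
Branch term (9/11)*log(1 - ρ/(-3/11)): its argument vanishes at ρ = -3/11, a logarithmic branch point, modulus 3/11.
The radius of convergence is the smallest modulus among the singular points: 3/11.


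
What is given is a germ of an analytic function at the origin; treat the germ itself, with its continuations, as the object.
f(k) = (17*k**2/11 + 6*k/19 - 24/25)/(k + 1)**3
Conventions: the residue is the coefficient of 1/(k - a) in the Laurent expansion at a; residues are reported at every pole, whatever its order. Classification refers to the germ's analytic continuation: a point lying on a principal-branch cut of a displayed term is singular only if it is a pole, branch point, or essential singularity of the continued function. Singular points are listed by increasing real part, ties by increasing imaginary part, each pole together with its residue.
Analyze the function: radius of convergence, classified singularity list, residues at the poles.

Denominator factor (k + 1)^3: pole of order 3 at -1, modulus 1.
The radius of convergence is the smallest modulus among the singular points: 1.
At the order-3 pole -1 set g(k) = (k - (-1))^3*f(k) = 17*k**2/11 + 6*k/19 - 24/25.
Order-3 pole: residue = g''(a)/2; g''(-1) = 34/11, so the residue is 17/11.

Radius of convergence at 0: 1.
At -1: a pole of order 3; residue 17/11.


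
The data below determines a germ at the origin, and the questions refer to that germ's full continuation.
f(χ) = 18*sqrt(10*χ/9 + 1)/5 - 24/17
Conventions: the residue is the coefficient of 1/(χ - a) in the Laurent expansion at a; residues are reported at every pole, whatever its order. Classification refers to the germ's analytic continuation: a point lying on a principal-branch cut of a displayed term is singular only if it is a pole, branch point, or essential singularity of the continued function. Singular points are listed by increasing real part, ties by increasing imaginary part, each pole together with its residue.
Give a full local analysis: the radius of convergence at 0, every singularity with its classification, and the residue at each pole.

Radius of convergence at 0: 9/10.
At -9/10: an algebraic (square-root) branch point.

Branch term (18/5)*sqrt(1 - χ/(-9/10)): its argument vanishes at χ = -9/10, a square-root branch point, modulus 9/10.
The radius of convergence is the smallest modulus among the singular points: 9/10.


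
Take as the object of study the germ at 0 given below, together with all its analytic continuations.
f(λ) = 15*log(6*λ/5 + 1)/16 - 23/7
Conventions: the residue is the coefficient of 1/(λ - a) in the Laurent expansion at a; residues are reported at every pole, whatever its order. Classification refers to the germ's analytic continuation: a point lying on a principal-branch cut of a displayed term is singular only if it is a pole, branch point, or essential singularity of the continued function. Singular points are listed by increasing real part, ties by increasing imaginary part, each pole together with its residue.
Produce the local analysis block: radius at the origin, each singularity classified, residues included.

Radius of convergence at 0: 5/6.
At -5/6: a logarithmic branch point.

Branch term (15/16)*log(1 - λ/(-5/6)): its argument vanishes at λ = -5/6, a logarithmic branch point, modulus 5/6.
The radius of convergence is the smallest modulus among the singular points: 5/6.


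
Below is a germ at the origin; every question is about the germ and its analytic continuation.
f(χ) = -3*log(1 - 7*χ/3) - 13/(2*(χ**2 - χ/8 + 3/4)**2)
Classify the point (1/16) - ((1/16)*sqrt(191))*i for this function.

The denominator factor χ**2 - χ/8 + 3/4 vanishes at (1/16) - ((1/16)*sqrt(191))*i and appears to the power 2; the numerator there equals -13/2, nonzero, and no other factor vanishes.
The branch terms are analytic at this point.
Hence a pole whose order is the multiplicity, 2.

The point is a pole of order 2.


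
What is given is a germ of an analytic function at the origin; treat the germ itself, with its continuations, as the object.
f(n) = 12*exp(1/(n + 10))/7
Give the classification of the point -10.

The exponent 1/(n - (-10)) has a pole at -10, so exp(1/(n - (-10))) takes every nonzero value near it: an essential singularity (not a pole of any order).

The point is an essential singularity.


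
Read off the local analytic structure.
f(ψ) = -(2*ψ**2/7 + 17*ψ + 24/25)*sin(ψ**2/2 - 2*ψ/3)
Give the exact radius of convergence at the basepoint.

The radius of convergence is infinite.

The factor -sin(ψ**2/2 - 2*ψ/3) is entire and contributes no finite singular point.
The polynomial part has no poles.
No finite singular points: the Taylor series at 0 converges everywhere.


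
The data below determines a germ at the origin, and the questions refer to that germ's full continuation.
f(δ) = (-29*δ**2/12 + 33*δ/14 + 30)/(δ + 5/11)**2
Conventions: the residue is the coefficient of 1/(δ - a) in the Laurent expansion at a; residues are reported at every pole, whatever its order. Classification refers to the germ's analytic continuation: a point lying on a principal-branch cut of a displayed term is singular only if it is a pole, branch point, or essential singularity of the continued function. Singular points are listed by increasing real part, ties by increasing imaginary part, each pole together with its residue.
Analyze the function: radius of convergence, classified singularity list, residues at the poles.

Radius of convergence at 0: 5/11.
At -5/11: a pole of order 2; residue 1052/231.

Denominator factor (δ + 5/11)^2: pole of order 2 at -5/11, modulus 5/11.
The radius of convergence is the smallest modulus among the singular points: 5/11.
At the order-2 pole -5/11 set g(δ) = (δ - (-5/11))^2*f(δ) = -29*δ**2/12 + 33*δ/14 + 30.
Order-2 pole: residue = g'(a); g'(-5/11) = 1052/231, so the residue is 1052/231.


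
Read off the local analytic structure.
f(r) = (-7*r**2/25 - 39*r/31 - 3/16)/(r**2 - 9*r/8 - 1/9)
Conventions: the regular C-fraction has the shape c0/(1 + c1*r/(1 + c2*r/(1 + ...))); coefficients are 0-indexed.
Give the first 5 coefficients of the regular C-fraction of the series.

The regular C-fraction coefficients are [27/16, 847/248, 19263656/1969275, -493327078382/152965468425, 367598/2407957].

Taylor coefficients (expand at 0): a_0 = 27/16, a_1 = -22869/3968, a_2 = 60362397/793600, a_3 = -5218667757/6348800, a_4 = 457480828989/50790400.
c0 = a_0 = 27/16. Peel one level at a time: if S = 1 + c*r/S' with S'(0) = 1, then c is the r-coefficient of S and S' = c*r/(S - 1).
S_1 = c0/f = 1 + (847/248)*r + (-2407957/72075)*r^2 + ...; c1 = 847/248.
S_2 = c1*r/(S_1 - 1) = 1 + (19263656/1969275)*r + (127310213776/4035425625)*r^2 + ...; c2 = 19263656/1969275.
S_3 = c2*r/(S_2 - 1) = 1 + (-493327078382/152965468425)*r + (214103952017788/434869268538675)*r^2 + ...; c3 = -493327078382/152965468425.
S_4 = c3*r/(S_3 - 1) = 1 + (367598/2407957)*r + ...; c4 = 367598/2407957.


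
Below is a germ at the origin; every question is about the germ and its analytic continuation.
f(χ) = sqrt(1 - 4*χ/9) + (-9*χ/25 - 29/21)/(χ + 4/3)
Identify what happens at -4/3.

The denominator factor χ + 4/3 vanishes at -4/3 and appears to the power 1; the numerator there equals -473/525, nonzero, and no other factor vanishes.
The branch terms are analytic at this point.
Hence a pole whose order is the multiplicity, 1.

The point is a pole of order 1.


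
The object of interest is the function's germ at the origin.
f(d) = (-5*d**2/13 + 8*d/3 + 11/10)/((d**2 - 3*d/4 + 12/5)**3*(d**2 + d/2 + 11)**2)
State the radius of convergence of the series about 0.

The radius of convergence is (2/5)*sqrt(15).

Denominator factor (d**2 + d/2 + 11)^2: discriminant -175/4, complex-conjugate roots (-1/4) + ((5/4)*sqrt(7))*i and (-1/4) - ((5/4)*sqrt(7))*i; poles of order 2, moduli sqrt(11) and sqrt(11).
Denominator factor (d**2 - 3*d/4 + 12/5)^3: discriminant -723/80, complex-conjugate roots (3/8) + ((1/40)*sqrt(3615))*i and (3/8) - ((1/40)*sqrt(3615))*i; poles of order 3, moduli (2/5)*sqrt(15) and (2/5)*sqrt(15).
The radius of convergence is the smallest modulus among the singular points: (2/5)*sqrt(15).


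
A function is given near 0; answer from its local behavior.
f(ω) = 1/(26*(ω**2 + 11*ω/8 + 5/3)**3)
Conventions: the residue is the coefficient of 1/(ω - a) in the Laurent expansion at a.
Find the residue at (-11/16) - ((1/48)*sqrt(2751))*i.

The factor ω**2 + 11*ω/8 + 5/3 splits as (ω - a)(ω - a') with a = (-11/16) - ((1/48)*sqrt(2751))*i, a' = (-11/16) + ((1/48)*sqrt(2751))*i. At the order-3 pole a set g(ω) = (ω - a)^3*f(ω) = [1/26] / (ω - a')^3.
Order-3 pole: residue = g''(a)/2; g''((-11/16) - ((1/48)*sqrt(2751))*i) = ((1769472/10024237769)*sqrt(2751))*i, so the residue is ((884736/10024237769)*sqrt(2751))*i.

The residue is ((884736/10024237769)*sqrt(2751))*i.


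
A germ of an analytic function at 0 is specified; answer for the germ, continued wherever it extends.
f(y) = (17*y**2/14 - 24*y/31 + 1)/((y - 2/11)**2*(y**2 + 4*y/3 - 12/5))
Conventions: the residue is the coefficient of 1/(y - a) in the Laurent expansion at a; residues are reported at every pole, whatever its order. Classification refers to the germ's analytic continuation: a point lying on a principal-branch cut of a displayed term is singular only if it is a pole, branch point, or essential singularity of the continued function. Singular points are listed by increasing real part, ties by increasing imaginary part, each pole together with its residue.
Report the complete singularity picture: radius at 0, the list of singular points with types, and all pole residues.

Radius of convergence at 0: 2/11.
At -2/3 - (8/15)*sqrt(10): a pole of order 1; residue 73229805/806628928 - (1083914733/6453031424)*sqrt(10).
At 2/11: a pole of order 2; residue -73229805/403314464.
At -2/3 + (8/15)*sqrt(10): a pole of order 1; residue 73229805/806628928 + (1083914733/6453031424)*sqrt(10).

Denominator factor (y - 2/11)^2: pole of order 2 at 2/11, modulus 2/11.
Denominator factor (y**2 + 4*y/3 - 12/5): discriminant 512/45, real irrational roots -2/3 + (8/15)*sqrt(10) and -2/3 - (8/15)*sqrt(10); poles of order 1, moduli -2/3 + (8/15)*sqrt(10) and 2/3 + (8/15)*sqrt(10).
The radius of convergence is the smallest modulus among the singular points: 2/11.
The factor y**2 + 4*y/3 - 12/5 splits as (y - a)(y - a') with a = -2/3 - (8/15)*sqrt(10), a' = -2/3 + (8/15)*sqrt(10). At the order-1 pole a set g(y) = (y - a)*f(y) = [(17*y**2/14 - 24*y/31 + 1)/(y - 2/11)**2] / (y - a').
Simple pole: residue = g(a) at a = -2/3 - (8/15)*sqrt(10), which is 73229805/806628928 - (1083914733/6453031424)*sqrt(10).
At the order-2 pole 2/11 set g(y) = (y - (2/11))^2*f(y) = (17*y**2/14 - 24*y/31 + 1)/(y**2 + 4*y/3 - 12/5).
Order-2 pole: residue = g'(a); g'(2/11) = -73229805/403314464, so the residue is -73229805/403314464.
The factor y**2 + 4*y/3 - 12/5 splits as (y - a)(y - a') with a = -2/3 + (8/15)*sqrt(10), a' = -2/3 - (8/15)*sqrt(10). At the order-1 pole a set g(y) = (y - a)*f(y) = [(17*y**2/14 - 24*y/31 + 1)/(y - 2/11)**2] / (y - a').
Simple pole: residue = g(a) at a = -2/3 + (8/15)*sqrt(10), which is 73229805/806628928 + (1083914733/6453031424)*sqrt(10).
List the singular points by increasing real part (a conjugate pair: the negative imaginary part first).


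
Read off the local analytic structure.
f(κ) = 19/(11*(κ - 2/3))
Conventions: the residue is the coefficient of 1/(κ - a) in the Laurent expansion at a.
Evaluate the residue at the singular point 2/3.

The residue is 19/11.

At the order-1 pole 2/3 set g(κ) = (κ - (2/3))*f(κ) = 19/11.
Simple pole: residue = g(a) at a = 2/3, which is 19/11.


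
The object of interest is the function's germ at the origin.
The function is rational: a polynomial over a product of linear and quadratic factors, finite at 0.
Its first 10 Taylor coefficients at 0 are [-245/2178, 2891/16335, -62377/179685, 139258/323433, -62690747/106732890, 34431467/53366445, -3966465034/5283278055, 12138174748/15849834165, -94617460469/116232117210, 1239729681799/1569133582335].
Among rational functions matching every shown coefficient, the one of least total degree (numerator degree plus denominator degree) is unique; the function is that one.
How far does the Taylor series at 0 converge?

The radius of convergence is (1/7)*sqrt(77).

No rational of total degree below 8 reproduces all 10 coefficients; solving the [1/7] Pade equations on them gives f(x) = (-2*x/5 - 15/16)/((x + 3/2)**3*(x**2 - 11/7)**2), whose expansion matches every shown term.
Denominator factor (x + 3/2)^3: pole of order 3 at -3/2, modulus 3/2.
Denominator factor (x**2 - 11/7)^2: discriminant 44/7, real irrational roots (1/7)*sqrt(77) and -(1/7)*sqrt(77); poles of order 2, moduli (1/7)*sqrt(77) and (1/7)*sqrt(77).
The radius of convergence is the smallest modulus among the singular points: (1/7)*sqrt(77).


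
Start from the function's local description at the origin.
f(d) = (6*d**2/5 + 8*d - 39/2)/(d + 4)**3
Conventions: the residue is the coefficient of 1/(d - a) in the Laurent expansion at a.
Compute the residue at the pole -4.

At the order-3 pole -4 set g(d) = (d - (-4))^3*f(d) = 6*d**2/5 + 8*d - 39/2.
Order-3 pole: residue = g''(a)/2; g''(-4) = 12/5, so the residue is 6/5.

The residue is 6/5.


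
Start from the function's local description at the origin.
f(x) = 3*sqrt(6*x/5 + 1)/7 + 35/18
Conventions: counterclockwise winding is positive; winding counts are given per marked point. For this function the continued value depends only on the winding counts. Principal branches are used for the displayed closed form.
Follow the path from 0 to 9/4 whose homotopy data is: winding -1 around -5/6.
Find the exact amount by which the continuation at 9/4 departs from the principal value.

The rational part is single-valued and drops out of the difference; each branch term changes only by its own monodromy.
(3/7)*sqrt(1 - x/(-5/6)): winding -1 is odd, the square root flips sign, contributing -2*(3/7)*sqrt(1 - (9/4)/(-5/6)) = -2*(3/7)*sqrt(37/10) = -(3/35)*sqrt(370).
Summing the contributions at x = 9/4 gives -(3/35)*sqrt(370).

Continued minus principal equals -(3/35)*sqrt(370).


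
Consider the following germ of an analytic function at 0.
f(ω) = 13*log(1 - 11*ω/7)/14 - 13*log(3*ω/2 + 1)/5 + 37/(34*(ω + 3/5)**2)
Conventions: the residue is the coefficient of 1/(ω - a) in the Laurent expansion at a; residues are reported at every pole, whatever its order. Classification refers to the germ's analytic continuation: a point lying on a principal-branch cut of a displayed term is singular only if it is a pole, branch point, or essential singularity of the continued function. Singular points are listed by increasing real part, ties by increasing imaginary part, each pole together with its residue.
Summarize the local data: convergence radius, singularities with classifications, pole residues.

Radius of convergence at 0: 3/5.
At -2/3: a logarithmic branch point.
At -3/5: a pole of order 2; residue 0.
At 7/11: a logarithmic branch point.

Denominator factor (ω + 3/5)^2: pole of order 2 at -3/5, modulus 3/5.
Branch term (13/14)*log(1 - ω/(7/11)): its argument vanishes at ω = 7/11, a logarithmic branch point, modulus 7/11.
Branch term (-13/5)*log(1 - ω/(-2/3)): its argument vanishes at ω = -2/3, a logarithmic branch point, modulus 2/3.
The radius of convergence is the smallest modulus among the singular points: 3/5.
The branch terms are analytic at -3/5 and contribute nothing to the residue; only the rational part matters.
At the order-2 pole -3/5 set g(ω) = (ω - (-3/5))^2*(rational part) = 37/34.
Order-2 pole: residue = g'(a); g'(-3/5) = 0, so the residue is 0.
List the singular points by increasing real part (a conjugate pair: the negative imaginary part first).


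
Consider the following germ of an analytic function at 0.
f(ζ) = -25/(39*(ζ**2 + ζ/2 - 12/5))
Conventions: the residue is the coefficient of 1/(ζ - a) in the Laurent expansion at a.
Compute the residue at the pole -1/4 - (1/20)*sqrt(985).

The factor ζ**2 + ζ/2 - 12/5 splits as (ζ - a)(ζ - a') with a = -1/4 - (1/20)*sqrt(985), a' = -1/4 + (1/20)*sqrt(985). At the order-1 pole a set g(ζ) = (ζ - a)*f(ζ) = [-25/39] / (ζ - a').
Simple pole: residue = g(a) at a = -1/4 - (1/20)*sqrt(985), which is (50/7683)*sqrt(985).

The residue is (50/7683)*sqrt(985).


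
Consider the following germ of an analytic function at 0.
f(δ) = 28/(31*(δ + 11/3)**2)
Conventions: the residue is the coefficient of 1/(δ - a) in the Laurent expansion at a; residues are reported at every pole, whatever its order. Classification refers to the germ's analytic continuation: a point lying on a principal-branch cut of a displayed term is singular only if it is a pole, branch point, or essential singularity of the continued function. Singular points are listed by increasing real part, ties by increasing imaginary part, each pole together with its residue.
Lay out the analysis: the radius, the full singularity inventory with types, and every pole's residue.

Radius of convergence at 0: 11/3.
At -11/3: a pole of order 2; residue 0.

Denominator factor (δ + 11/3)^2: pole of order 2 at -11/3, modulus 11/3.
The radius of convergence is the smallest modulus among the singular points: 11/3.
At the order-2 pole -11/3 set g(δ) = (δ - (-11/3))^2*f(δ) = 28/31.
Order-2 pole: residue = g'(a); g'(-11/3) = 0, so the residue is 0.


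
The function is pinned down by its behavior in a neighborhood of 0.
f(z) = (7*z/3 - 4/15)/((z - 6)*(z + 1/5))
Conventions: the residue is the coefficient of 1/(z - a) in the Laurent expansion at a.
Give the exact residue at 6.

At the order-1 pole 6 set g(z) = (z - (6))*f(z) = (7*z/3 - 4/15)/(z + 1/5).
Simple pole: residue = g(a) at a = 6, which is 206/93.

The residue is 206/93.


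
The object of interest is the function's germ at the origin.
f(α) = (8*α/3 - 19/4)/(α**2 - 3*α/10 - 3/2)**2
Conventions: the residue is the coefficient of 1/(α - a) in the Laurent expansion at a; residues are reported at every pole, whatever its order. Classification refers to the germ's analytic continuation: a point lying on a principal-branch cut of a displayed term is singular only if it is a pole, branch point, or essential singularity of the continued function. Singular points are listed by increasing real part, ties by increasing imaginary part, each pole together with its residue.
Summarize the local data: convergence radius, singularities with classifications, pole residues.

Denominator factor (α**2 - 3*α/10 - 3/2)^2: discriminant 609/100, real irrational roots 3/20 + (1/20)*sqrt(609) and 3/20 - (1/20)*sqrt(609); poles of order 2, moduli 3/20 + (1/20)*sqrt(609) and -3/20 + (1/20)*sqrt(609).
The radius of convergence is the smallest modulus among the singular points: -3/20 + (1/20)*sqrt(609).
The factor α**2 - 3*α/10 - 3/2 splits as (α - a)(α - a') with a = 3/20 - (1/20)*sqrt(609), a' = 3/20 + (1/20)*sqrt(609). At the order-2 pole a set g(α) = (α - a)^2*f(α) = [8*α/3 - 19/4] / (α - a')^2.
Order-2 pole: residue = g'(a); g'(3/20 - (1/20)*sqrt(609)) = -(100/4263)*sqrt(609), so the residue is -(100/4263)*sqrt(609).
The factor α**2 - 3*α/10 - 3/2 splits as (α - a)(α - a') with a = 3/20 + (1/20)*sqrt(609), a' = 3/20 - (1/20)*sqrt(609). At the order-2 pole a set g(α) = (α - a)^2*f(α) = [8*α/3 - 19/4] / (α - a')^2.
Order-2 pole: residue = g'(a); g'(3/20 + (1/20)*sqrt(609)) = (100/4263)*sqrt(609), so the residue is (100/4263)*sqrt(609).
List the singular points by increasing real part (a conjugate pair: the negative imaginary part first).

Radius of convergence at 0: -3/20 + (1/20)*sqrt(609).
At 3/20 - (1/20)*sqrt(609): a pole of order 2; residue -(100/4263)*sqrt(609).
At 3/20 + (1/20)*sqrt(609): a pole of order 2; residue (100/4263)*sqrt(609).


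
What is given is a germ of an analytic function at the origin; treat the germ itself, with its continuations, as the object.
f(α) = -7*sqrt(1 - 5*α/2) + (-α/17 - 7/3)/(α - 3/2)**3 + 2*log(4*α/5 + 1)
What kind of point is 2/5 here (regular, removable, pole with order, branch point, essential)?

The point is an algebraic (square-root) branch point.

The term (-7)*sqrt(1 - α/(2/5)) has argument 1 - 2/5/(2/5) = 0 at 2/5: a square-root (algebraic, two-sheeted) branch point; the remaining terms are analytic or single-valued there.


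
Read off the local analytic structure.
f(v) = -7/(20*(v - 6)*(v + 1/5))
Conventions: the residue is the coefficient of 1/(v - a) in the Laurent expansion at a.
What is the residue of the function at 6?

At the order-1 pole 6 set g(v) = (v - (6))*f(v) = -7/(20*(v + 1/5)).
Simple pole: residue = g(a) at a = 6, which is -7/124.

The residue is -7/124.


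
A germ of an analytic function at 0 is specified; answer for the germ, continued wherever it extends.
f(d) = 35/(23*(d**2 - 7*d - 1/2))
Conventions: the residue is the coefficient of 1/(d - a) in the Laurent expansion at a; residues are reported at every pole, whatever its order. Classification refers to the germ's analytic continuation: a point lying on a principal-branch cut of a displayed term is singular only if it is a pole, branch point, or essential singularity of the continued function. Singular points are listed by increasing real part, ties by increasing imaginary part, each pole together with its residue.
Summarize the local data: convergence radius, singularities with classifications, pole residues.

Radius of convergence at 0: -7/2 + (1/2)*sqrt(51).
At 7/2 - (1/2)*sqrt(51): a pole of order 1; residue -(35/1173)*sqrt(51).
At 7/2 + (1/2)*sqrt(51): a pole of order 1; residue (35/1173)*sqrt(51).

Denominator factor (d**2 - 7*d - 1/2): discriminant 51, real irrational roots 7/2 + (1/2)*sqrt(51) and 7/2 - (1/2)*sqrt(51); poles of order 1, moduli 7/2 + (1/2)*sqrt(51) and -7/2 + (1/2)*sqrt(51).
The radius of convergence is the smallest modulus among the singular points: -7/2 + (1/2)*sqrt(51).
The factor d**2 - 7*d - 1/2 splits as (d - a)(d - a') with a = 7/2 - (1/2)*sqrt(51), a' = 7/2 + (1/2)*sqrt(51). At the order-1 pole a set g(d) = (d - a)*f(d) = [35/23] / (d - a').
Simple pole: residue = g(a) at a = 7/2 - (1/2)*sqrt(51), which is -(35/1173)*sqrt(51).
The factor d**2 - 7*d - 1/2 splits as (d - a)(d - a') with a = 7/2 + (1/2)*sqrt(51), a' = 7/2 - (1/2)*sqrt(51). At the order-1 pole a set g(d) = (d - a)*f(d) = [35/23] / (d - a').
Simple pole: residue = g(a) at a = 7/2 + (1/2)*sqrt(51), which is (35/1173)*sqrt(51).
List the singular points by increasing real part (a conjugate pair: the negative imaginary part first).


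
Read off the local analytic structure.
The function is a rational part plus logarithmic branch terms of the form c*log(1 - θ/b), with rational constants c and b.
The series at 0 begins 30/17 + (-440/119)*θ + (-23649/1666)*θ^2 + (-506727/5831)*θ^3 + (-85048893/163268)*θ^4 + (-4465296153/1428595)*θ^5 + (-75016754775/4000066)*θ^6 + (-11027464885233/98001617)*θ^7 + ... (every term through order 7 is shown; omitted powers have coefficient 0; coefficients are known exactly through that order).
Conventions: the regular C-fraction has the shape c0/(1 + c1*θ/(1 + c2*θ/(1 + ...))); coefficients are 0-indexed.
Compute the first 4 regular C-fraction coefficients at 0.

The regular C-fraction coefficients are [30/17, 44/21, -109667/18480, -58687821/39738160].

Taylor coefficients (read off): a_0 = 30/17, a_1 = -440/119, a_2 = -23649/1666, a_3 = -506727/5831.
c0 = a_0 = 30/17. Peel one level at a time: if S = 1 + c*θ/S' with S'(0) = 1, then c is the θ-coefficient of S and S' = c*θ/(S - 1).
S_1 = c0/f = 1 + (44/21)*θ + (109667/8820)*θ^2 + ...; c1 = 44/21.
S_2 = c1*θ/(S_1 - 1) = 1 + (-109667/18480)*θ + (-332564319/37945600)*θ^2 + ...; c2 = -109667/18480.
S_3 = c2*θ/(S_2 - 1) = 1 + (-58687821/39738160)*θ + ...; c3 = -58687821/39738160.


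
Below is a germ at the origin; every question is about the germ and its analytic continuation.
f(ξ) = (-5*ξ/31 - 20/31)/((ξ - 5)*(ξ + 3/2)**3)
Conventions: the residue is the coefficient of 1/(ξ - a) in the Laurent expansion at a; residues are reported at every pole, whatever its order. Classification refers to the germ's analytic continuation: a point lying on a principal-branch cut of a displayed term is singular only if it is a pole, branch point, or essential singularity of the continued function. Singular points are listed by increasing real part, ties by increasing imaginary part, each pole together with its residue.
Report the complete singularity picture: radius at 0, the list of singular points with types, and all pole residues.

Radius of convergence at 0: 3/2.
At -3/2: a pole of order 3; residue 360/68107.
At 5: a pole of order 1; residue -360/68107.

Denominator factor (ξ + 3/2)^3: pole of order 3 at -3/2, modulus 3/2.
Denominator factor (ξ - 5): pole of order 1 at 5, modulus 5.
The radius of convergence is the smallest modulus among the singular points: 3/2.
At the order-3 pole -3/2 set g(ξ) = (ξ - (-3/2))^3*f(ξ) = (-5*ξ/31 - 20/31)/(ξ - 5).
Order-3 pole: residue = g''(a)/2; g''(-3/2) = 720/68107, so the residue is 360/68107.
At the order-1 pole 5 set g(ξ) = (ξ - (5))*f(ξ) = (-5*ξ/31 - 20/31)/(ξ + 3/2)**3.
Simple pole: residue = g(a) at a = 5, which is -360/68107.
List the singular points by increasing real part (a conjugate pair: the negative imaginary part first).


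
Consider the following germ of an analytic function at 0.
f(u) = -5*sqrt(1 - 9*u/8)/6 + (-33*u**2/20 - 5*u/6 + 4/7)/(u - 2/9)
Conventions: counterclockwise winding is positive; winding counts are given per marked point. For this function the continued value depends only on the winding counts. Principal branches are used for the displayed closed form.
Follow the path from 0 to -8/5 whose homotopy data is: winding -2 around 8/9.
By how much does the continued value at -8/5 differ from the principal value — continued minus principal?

Continued minus principal equals 0.

The rational part is single-valued and drops out of the difference; each branch term changes only by its own monodromy.
(-5/6)*sqrt(1 - u/(8/9)): winding -2 is even, the square root returns to the same sheet, contribution 0.
Summing the contributions at u = -8/5 gives 0.


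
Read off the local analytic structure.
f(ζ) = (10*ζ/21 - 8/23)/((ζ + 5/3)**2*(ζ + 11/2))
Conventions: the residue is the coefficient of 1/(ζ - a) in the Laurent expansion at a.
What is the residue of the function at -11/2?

The residue is -17196/85169.

At the order-1 pole -11/2 set g(ζ) = (ζ - (-11/2))*f(ζ) = (10*ζ/21 - 8/23)/(ζ + 5/3)**2.
Simple pole: residue = g(a) at a = -11/2, which is -17196/85169.


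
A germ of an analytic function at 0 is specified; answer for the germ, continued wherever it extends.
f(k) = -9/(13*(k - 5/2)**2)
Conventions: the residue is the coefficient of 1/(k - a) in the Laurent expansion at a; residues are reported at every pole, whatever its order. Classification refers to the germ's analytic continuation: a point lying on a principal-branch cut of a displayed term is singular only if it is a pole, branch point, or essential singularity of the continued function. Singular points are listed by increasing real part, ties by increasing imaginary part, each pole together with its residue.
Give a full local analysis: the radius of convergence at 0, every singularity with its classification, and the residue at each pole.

Denominator factor (k - 5/2)^2: pole of order 2 at 5/2, modulus 5/2.
The radius of convergence is the smallest modulus among the singular points: 5/2.
At the order-2 pole 5/2 set g(k) = (k - (5/2))^2*f(k) = -9/13.
Order-2 pole: residue = g'(a); g'(5/2) = 0, so the residue is 0.

Radius of convergence at 0: 5/2.
At 5/2: a pole of order 2; residue 0.


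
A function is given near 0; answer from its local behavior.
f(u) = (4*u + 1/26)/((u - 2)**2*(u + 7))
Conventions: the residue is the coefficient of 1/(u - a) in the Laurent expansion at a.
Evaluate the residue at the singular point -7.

The residue is -727/2106.

At the order-1 pole -7 set g(u) = (u - (-7))*f(u) = (4*u + 1/26)/(u - 2)**2.
Simple pole: residue = g(a) at a = -7, which is -727/2106.
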